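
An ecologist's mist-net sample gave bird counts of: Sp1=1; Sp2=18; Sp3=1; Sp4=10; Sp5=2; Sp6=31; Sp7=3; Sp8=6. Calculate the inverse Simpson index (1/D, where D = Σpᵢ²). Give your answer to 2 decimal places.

3.61

Total N = 1+18+1+10+2+31+3+6 = 72, so the proportions are 0.013889, 0.25, 0.013889, 0.138889, 0.027778, 0.430556, 0.041667, 0.083333 (working shown to 6 dp, full precision carried).
D = 0.013889² + 0.25² + 0.013889² + 0.138889² + 0.027778² + 0.430556² + 0.041667² + 0.083333² = 0.000193 + 0.062500 + 0.000193 + 0.019290 + 0.000772 + 0.185378 + 0.001736 + 0.006944 = 0.277006.
So 1/D = 3.6100, i.e. 3.61 to 2 decimal places.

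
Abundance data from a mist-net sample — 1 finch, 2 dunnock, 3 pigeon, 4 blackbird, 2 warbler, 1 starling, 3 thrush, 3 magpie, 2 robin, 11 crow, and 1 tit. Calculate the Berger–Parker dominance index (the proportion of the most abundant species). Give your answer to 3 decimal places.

Total N = 1+2+3+4+2+1+3+3+2+11+1 = 33, so the proportions are 0.0303, 0.06061, 0.09091, 0.12121, 0.06061, 0.0303, 0.09091, 0.09091, 0.06061, 0.33333, 0.0303 (working shown to 5 dp, full precision carried).
The largest proportion is 0.33333, i.e. d = 0.333 to 3 decimal places.

0.333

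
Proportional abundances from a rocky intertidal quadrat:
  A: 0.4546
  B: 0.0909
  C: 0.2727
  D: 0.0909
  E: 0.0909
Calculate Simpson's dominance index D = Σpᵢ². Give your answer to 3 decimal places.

D = 0.4546² + 0.0909² + 0.2727² + 0.0909² + 0.0909² = 0.20666 + 0.00826 + 0.07437 + 0.00826 + 0.00826 = 0.30581 (working shown to 5 dp, full precision carried).
To 3 decimal places, D = 0.306.

0.306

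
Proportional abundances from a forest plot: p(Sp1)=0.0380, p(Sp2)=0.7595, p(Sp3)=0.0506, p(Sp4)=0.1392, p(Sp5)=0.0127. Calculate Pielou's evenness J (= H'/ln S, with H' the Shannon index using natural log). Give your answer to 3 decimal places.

0.506

H' = −Σ pᵢ ln pᵢ = −((-0.12427) + (-0.20893) + (-0.15098) + (-0.27448) + (-0.05545)) = 0.81411 (working shown to 5 dp, full precision carried).
With S = 5 species, ln S = 1.60944, so J = 0.81411/1.60944 = 0.50584, i.e. 0.506 to 3 decimal places.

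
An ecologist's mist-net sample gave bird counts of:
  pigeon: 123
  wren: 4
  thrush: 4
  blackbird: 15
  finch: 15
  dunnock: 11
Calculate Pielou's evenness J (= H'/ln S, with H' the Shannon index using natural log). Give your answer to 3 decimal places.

0.567

Total N = 123+4+4+15+15+11 = 172, so the proportions are 0.71512, 0.02326, 0.02326, 0.08721, 0.08721, 0.06395 (working shown to 5 dp, full precision carried).
H' = −Σ pᵢ ln pᵢ = −((-0.23979) + (-0.08747) + (-0.08747) + (-0.21274) + (-0.21274) + (-0.17585)) = 1.01606.
With S = 6 species, ln S = 1.79176, so J = 1.01606/1.79176 = 0.56707, i.e. 0.567 to 3 decimal places.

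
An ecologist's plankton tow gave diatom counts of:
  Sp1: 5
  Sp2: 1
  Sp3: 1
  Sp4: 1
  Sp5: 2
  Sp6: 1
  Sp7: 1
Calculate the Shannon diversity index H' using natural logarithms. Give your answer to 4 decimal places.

Total N = 5+1+1+1+2+1+1 = 12, so the proportions are 0.416667, 0.083333, 0.083333, 0.083333, 0.166667, 0.083333, 0.083333 (working shown to 6 dp, full precision carried).
Each pᵢ ln pᵢ term: 0.416667×(-0.875469)=-0.364779, 0.083333×(-2.484907)=-0.207076, 0.083333×(-2.484907)=-0.207076, 0.083333×(-2.484907)=-0.207076, 0.166667×(-1.791759)=-0.298627, 0.083333×(-2.484907)=-0.207076, 0.083333×(-2.484907)=-0.207076.
Sum = -1.698783, so H' = 1.6988.

1.6988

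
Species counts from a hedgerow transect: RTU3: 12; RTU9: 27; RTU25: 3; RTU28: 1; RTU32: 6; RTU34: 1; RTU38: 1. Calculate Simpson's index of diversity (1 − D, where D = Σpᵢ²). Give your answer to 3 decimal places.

Total N = 12+27+3+1+6+1+1 = 51, so the proportions are 0.23529, 0.52941, 0.05882, 0.01961, 0.11765, 0.01961, 0.01961 (working shown to 5 dp, full precision carried).
D = 0.23529² + 0.52941² + 0.05882² + 0.01961² + 0.11765² + 0.01961² + 0.01961² = 0.05536 + 0.28028 + 0.00346 + 0.00038 + 0.01384 + 0.00038 + 0.00038 = 0.35409.
So 1 − D = 0.64591, i.e. 0.646 to 3 decimal places.

0.646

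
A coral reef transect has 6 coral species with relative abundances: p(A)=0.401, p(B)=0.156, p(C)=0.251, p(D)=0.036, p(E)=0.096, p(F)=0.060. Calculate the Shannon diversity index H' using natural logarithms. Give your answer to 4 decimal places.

1.5167

Each pᵢ ln pᵢ term (working shown to 6 dp, full precision carried): 0.401×(-0.913794)=-0.366431, 0.156×(-1.857899)=-0.289832, 0.251×(-1.382302)=-0.346958, 0.036×(-3.324236)=-0.119673, 0.096×(-2.343407)=-0.224967, 0.06×(-2.813411)=-0.168805.
Sum = -1.516666, so H' = 1.5167.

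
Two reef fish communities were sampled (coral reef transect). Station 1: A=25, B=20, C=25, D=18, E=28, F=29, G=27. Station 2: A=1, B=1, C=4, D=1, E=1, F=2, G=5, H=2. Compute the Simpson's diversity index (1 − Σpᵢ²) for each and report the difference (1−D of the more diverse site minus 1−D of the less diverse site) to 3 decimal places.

0.037

Station 1: N=172, proportions 0.145349, 0.116279, 0.145349, 0.104651, 0.162791, 0.168605, 0.156977, giving 1−D = 0.853705 (working shown to 6 dp, full precision carried).
Station 2: N=17, proportions 0.058824, 0.058824, 0.235294, 0.058824, 0.058824, 0.117647, 0.294118, 0.117647, giving 1−D = 0.816609.
Difference = |0.853705 − 0.816609| = 0.037096, i.e. 0.037 to 3 decimal places.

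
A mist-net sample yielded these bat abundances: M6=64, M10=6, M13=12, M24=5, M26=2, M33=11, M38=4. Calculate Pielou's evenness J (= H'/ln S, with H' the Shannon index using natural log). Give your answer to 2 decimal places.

Total N = 64+6+12+5+2+11+4 = 104, so the proportions are 0.6154, 0.0577, 0.1154, 0.0481, 0.0192, 0.1058, 0.0385 (working shown to 4 dp, full precision carried).
H' = −Σ pᵢ ln pᵢ = −((-0.2988) + (-0.1646) + (-0.2492) + (-0.1459) + (-0.0760) + (-0.2376) + (-0.1253)) = 1.2973.
With S = 7 species, ln S = 1.9459, so J = 1.2973/1.9459 = 0.6667, i.e. 0.67 to 2 decimal places.

0.67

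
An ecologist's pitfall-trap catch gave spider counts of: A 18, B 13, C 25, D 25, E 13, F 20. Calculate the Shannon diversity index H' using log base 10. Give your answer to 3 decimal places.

0.763

Total N = 18+13+25+25+13+20 = 114, so the proportions are 0.15789, 0.11404, 0.2193, 0.2193, 0.11404, 0.17544 (working shown to 5 dp, full precision carried).
Each pᵢ log₁₀ pᵢ term: 0.15789×(-0.80163)=-0.12657, 0.11404×(-0.94296)=-0.10753, 0.2193×(-0.65896)=-0.14451, 0.2193×(-0.65896)=-0.14451, 0.11404×(-0.94296)=-0.10753, 0.17544×(-0.75587)=-0.13261.
Sum = -0.76326, so H' = 0.763.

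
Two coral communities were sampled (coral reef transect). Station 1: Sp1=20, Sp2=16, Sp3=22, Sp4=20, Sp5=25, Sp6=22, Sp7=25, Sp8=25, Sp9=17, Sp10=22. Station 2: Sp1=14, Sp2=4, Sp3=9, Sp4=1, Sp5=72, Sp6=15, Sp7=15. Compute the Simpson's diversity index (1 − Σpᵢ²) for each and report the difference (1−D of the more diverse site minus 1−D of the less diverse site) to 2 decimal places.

0.25

Station 1: N=214, proportions 0.0935, 0.0748, 0.1028, 0.0935, 0.1168, 0.1028, 0.1168, 0.1168, 0.0794, 0.1028, giving 1−D = 0.8980 (working shown to 4 dp, full precision carried).
Station 2: N=130, proportions 0.1077, 0.0308, 0.0692, 0.0077, 0.5538, 0.1154, 0.1154, giving 1−D = 0.6492.
Difference = |0.8980 − 0.6492| = 0.2488, i.e. 0.25 to 2 decimal places.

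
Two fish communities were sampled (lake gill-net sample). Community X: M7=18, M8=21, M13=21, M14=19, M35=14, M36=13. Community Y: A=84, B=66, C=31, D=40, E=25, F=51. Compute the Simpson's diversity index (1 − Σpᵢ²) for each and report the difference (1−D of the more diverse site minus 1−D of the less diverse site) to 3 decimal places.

Community X: N=106, proportions 0.16981, 0.19811, 0.19811, 0.17925, 0.13208, 0.12264, giving 1−D = 0.82805 (working shown to 5 dp, full precision carried).
Community Y: N=297, proportions 0.28283, 0.22222, 0.10438, 0.13468, 0.08418, 0.17172, giving 1−D = 0.80502.
Difference = |0.82805 − 0.80502| = 0.02303, i.e. 0.023 to 3 decimal places.

0.023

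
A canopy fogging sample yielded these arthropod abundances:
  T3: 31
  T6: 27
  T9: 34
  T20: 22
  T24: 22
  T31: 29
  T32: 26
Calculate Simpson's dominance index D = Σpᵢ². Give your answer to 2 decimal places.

0.15

Total N = 31+27+34+22+22+29+26 = 191, so the proportions are 0.1623, 0.1414, 0.178, 0.1152, 0.1152, 0.1518, 0.1361 (working shown to 4 dp, full precision carried).
D = 0.1623² + 0.1414² + 0.178² + 0.1152² + 0.1152² + 0.1518² + 0.1361² = 0.0263 + 0.0200 + 0.0317 + 0.0133 + 0.0133 + 0.0231 + 0.0185 = 0.1461.
To 2 decimal places, D = 0.15.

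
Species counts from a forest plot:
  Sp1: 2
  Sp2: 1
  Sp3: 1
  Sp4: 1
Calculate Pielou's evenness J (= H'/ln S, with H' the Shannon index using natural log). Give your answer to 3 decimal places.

Total N = 2+1+1+1 = 5, so the proportions are 0.4, 0.2, 0.2, 0.2 (working shown to 5 dp, full precision carried).
H' = −Σ pᵢ ln pᵢ = −((-0.36652) + (-0.32189) + (-0.32189) + (-0.32189)) = 1.33218.
With S = 4 species, ln S = 1.38629, so J = 1.33218/1.38629 = 0.96096, i.e. 0.961 to 3 decimal places.

0.961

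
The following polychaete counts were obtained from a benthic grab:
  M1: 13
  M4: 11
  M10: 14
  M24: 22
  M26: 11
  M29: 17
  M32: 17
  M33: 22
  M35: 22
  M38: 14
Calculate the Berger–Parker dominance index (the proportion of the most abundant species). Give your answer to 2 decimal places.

Total N = 13+11+14+22+11+17+17+22+22+14 = 163, so the proportions are 0.07975, 0.06748, 0.08589, 0.13497, 0.06748, 0.10429, 0.10429, 0.13497, 0.13497, 0.08589 (working shown to 5 dp, full precision carried).
The largest proportion is 0.13497, i.e. d = 0.13 to 2 decimal places.

0.13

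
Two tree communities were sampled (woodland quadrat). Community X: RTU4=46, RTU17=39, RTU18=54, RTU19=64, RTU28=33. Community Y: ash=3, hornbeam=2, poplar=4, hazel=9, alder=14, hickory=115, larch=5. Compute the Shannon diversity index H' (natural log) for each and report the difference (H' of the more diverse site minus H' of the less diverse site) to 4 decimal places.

Community X: N=236, proportions 0.194915, 0.165254, 0.228814, 0.271186, 0.139831, giving H' = 1.582667 (working shown to 6 dp, full precision carried).
Community Y: N=152, proportions 0.019737, 0.013158, 0.026316, 0.059211, 0.092105, 0.756579, 0.032895, giving H' = 0.940568.
Difference = |1.582667 − 0.940568| = 0.642099, i.e. 0.6421 to 4 decimal places.

0.6421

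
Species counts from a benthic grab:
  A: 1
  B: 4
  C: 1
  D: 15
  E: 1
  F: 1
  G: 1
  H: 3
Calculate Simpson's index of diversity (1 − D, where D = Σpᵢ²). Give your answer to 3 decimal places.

0.650

Total N = 1+4+1+15+1+1+1+3 = 27, so the proportions are 0.03704, 0.14815, 0.03704, 0.55556, 0.03704, 0.03704, 0.03704, 0.11111 (working shown to 5 dp, full precision carried).
D = 0.03704² + 0.14815² + 0.03704² + 0.55556² + 0.03704² + 0.03704² + 0.03704² + 0.11111² = 0.00137 + 0.02195 + 0.00137 + 0.30864 + 0.00137 + 0.00137 + 0.00137 + 0.01235 = 0.34979.
So 1 − D = 0.65021, i.e. 0.650 to 3 decimal places.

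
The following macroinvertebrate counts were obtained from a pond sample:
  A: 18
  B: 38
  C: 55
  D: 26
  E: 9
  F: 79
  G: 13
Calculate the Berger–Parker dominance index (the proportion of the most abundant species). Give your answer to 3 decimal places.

0.332

Total N = 18+38+55+26+9+79+13 = 238, so the proportions are 0.07563, 0.15966, 0.23109, 0.10924, 0.03782, 0.33193, 0.05462 (working shown to 5 dp, full precision carried).
The largest proportion is 0.33193, i.e. d = 0.332 to 3 decimal places.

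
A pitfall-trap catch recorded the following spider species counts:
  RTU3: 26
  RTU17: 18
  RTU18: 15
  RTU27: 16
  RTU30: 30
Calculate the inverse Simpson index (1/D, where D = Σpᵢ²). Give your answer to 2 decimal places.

Total N = 26+18+15+16+30 = 105, so the proportions are 0.247619, 0.171429, 0.142857, 0.152381, 0.285714 (working shown to 6 dp, full precision carried).
D = 0.247619² + 0.171429² + 0.142857² + 0.152381² + 0.285714² = 0.061315 + 0.029388 + 0.020408 + 0.023220 + 0.081633 = 0.215964.
So 1/D = 4.6304, i.e. 4.63 to 2 decimal places.

4.63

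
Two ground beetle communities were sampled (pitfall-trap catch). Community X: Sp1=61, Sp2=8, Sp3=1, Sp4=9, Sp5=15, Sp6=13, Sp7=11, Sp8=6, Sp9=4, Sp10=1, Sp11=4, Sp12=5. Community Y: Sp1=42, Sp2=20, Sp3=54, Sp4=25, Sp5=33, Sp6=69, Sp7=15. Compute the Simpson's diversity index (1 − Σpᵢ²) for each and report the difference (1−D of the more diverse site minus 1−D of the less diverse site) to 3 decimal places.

Community X: N=138, proportions 0.44203, 0.05797, 0.00725, 0.06522, 0.1087, 0.0942, 0.07971, 0.04348, 0.02899, 0.00725, 0.02899, 0.03623, giving 1−D = 0.76497 (working shown to 5 dp, full precision carried).
Community Y: N=258, proportions 0.16279, 0.07752, 0.2093, 0.0969, 0.12791, 0.26744, 0.05814, giving 1−D = 0.82303.
Difference = |0.76497 − 0.82303| = 0.05806, i.e. 0.058 to 3 decimal places.

0.058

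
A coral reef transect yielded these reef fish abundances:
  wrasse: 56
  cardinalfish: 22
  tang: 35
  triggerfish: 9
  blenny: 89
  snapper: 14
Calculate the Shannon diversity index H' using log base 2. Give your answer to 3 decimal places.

2.209

Total N = 56+22+35+9+89+14 = 225, so the proportions are 0.24889, 0.09778, 0.15556, 0.04, 0.39556, 0.06222 (working shown to 5 dp, full precision carried).
Each pᵢ log₂ pᵢ term: 0.24889×(-2.00643)=-0.49938, 0.09778×(-3.35435)=-0.32798, 0.15556×(-2.68450)=-0.41759, 0.04×(-4.64386)=-0.18575, 0.39556×(-1.33805)=-0.52927, 0.06222×(-4.00643)=-0.24929.
Sum = -2.20926, so H' = 2.209.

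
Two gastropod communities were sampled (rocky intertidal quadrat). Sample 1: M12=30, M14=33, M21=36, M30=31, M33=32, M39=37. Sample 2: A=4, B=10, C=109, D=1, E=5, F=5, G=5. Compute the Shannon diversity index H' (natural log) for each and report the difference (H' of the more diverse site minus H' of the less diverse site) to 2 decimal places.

Sample 1: N=199, proportions 0.1508, 0.1658, 0.1809, 0.1558, 0.1608, 0.1859, giving H' = 1.7888 (working shown to 4 dp, full precision carried).
Sample 2: N=139, proportions 0.0288, 0.0719, 0.7842, 0.0072, 0.036, 0.036, 0.036, giving H' = 0.8764.
Difference = |1.7888 − 0.8764| = 0.9124, i.e. 0.91 to 2 decimal places.

0.91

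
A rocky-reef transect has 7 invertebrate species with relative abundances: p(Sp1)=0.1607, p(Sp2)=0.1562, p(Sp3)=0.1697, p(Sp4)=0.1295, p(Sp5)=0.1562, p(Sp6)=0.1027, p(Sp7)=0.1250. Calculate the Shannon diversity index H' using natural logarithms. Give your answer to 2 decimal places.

Each pᵢ ln pᵢ term (working shown to 4 dp, full precision carried): 0.1607×(-1.8282)=-0.2938, 0.1562×(-1.8566)=-0.2900, 0.1697×(-1.7737)=-0.3010, 0.1295×(-2.0441)=-0.2647, 0.1562×(-1.8566)=-0.2900, 0.1027×(-2.2759)=-0.2337, 0.125×(-2.0794)=-0.2599.
Sum = -1.9332, so H' = 1.93.

1.93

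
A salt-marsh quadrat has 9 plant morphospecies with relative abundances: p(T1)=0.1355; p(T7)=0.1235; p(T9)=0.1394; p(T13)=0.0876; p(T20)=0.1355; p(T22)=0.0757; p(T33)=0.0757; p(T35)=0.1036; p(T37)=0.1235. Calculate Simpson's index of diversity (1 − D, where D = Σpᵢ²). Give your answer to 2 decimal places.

D = 0.1355² + 0.1235² + 0.1394² + 0.0876² + 0.1355² + 0.0757² + 0.0757² + 0.1036² + 0.1235² = 0.0184 + 0.0153 + 0.0194 + 0.0077 + 0.0184 + 0.0057 + 0.0057 + 0.0107 + 0.0153 = 0.1165 (working shown to 4 dp, full precision carried).
So 1 − D = 0.8835, i.e. 0.88 to 2 decimal places.

0.88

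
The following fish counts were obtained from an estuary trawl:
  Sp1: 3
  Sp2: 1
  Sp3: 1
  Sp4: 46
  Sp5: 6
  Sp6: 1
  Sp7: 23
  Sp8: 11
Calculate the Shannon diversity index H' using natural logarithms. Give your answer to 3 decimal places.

1.384

Total N = 3+1+1+46+6+1+23+11 = 92, so the proportions are 0.03261, 0.01087, 0.01087, 0.5, 0.06522, 0.01087, 0.25, 0.11957 (working shown to 5 dp, full precision carried).
Each pᵢ ln pᵢ term: 0.03261×(-3.42318)=-0.11163, 0.01087×(-4.52179)=-0.04915, 0.01087×(-4.52179)=-0.04915, 0.5×(-0.69315)=-0.34657, 0.06522×(-2.73003)=-0.17805, 0.01087×(-4.52179)=-0.04915, 0.25×(-1.38629)=-0.34657, 0.11957×(-2.12389)=-0.25394.
Sum = -1.38421, so H' = 1.384.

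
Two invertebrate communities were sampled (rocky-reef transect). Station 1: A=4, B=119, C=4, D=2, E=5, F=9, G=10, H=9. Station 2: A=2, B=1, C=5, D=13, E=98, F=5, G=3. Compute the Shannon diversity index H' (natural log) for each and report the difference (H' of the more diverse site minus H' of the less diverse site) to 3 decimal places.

Station 1: N=162, proportions 0.02469, 0.73457, 0.02469, 0.01235, 0.03086, 0.05556, 0.06173, 0.05556, giving H' = 1.06404 (working shown to 5 dp, full precision carried).
Station 2: N=127, proportions 0.01575, 0.00787, 0.03937, 0.10236, 0.77165, 0.03937, 0.02362, giving H' = 0.88003.
Difference = |1.06404 − 0.88003| = 0.18401, i.e. 0.184 to 3 decimal places.

0.184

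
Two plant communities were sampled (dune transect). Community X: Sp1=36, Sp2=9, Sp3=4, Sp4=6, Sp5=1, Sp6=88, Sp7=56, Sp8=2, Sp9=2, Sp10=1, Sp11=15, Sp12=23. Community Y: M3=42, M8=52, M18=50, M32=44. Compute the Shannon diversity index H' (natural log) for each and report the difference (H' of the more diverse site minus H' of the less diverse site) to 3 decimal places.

0.407

Community X: N=243, proportions 0.14815, 0.03704, 0.01646, 0.02469, 0.00412, 0.36214, 0.23045, 0.00823, 0.00823, 0.00412, 0.06173, 0.09465, giving H' = 1.78931 (working shown to 5 dp, full precision carried).
Community Y: N=188, proportions 0.2234, 0.2766, 0.26596, 0.23404, giving H' = 1.38244.
Difference = |1.78931 − 1.38244| = 0.40687, i.e. 0.407 to 3 decimal places.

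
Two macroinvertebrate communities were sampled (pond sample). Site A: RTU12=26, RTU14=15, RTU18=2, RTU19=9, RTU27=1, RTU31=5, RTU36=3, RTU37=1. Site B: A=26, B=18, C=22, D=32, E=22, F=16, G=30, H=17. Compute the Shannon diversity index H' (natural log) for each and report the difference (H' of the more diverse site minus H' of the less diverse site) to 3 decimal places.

Site A: N=62, proportions 0.41935, 0.24194, 0.03226, 0.14516, 0.01613, 0.08065, 0.04839, 0.01613, giving H' = 1.58140 (working shown to 5 dp, full precision carried).
Site B: N=183, proportions 0.14208, 0.09836, 0.12022, 0.17486, 0.12022, 0.08743, 0.16393, 0.0929, giving H' = 2.04988.
Difference = |1.58140 − 2.04988| = 0.46848, i.e. 0.468 to 3 decimal places.

0.468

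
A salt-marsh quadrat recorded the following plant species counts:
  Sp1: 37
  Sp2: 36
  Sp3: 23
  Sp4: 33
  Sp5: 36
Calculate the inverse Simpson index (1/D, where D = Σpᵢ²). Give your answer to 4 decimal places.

Total N = 37+36+23+33+36 = 165, so the proportions are 0.22424242, 0.21818182, 0.13939394, 0.2, 0.21818182 (working shown to 8 dp, full precision carried).
D = 0.22424242² + 0.21818182² + 0.13939394² + 0.2² + 0.21818182² = 0.05028466 + 0.04760331 + 0.01943067 + 0.04000000 + 0.04760331 = 0.20492195.
So 1/D = 4.879907, i.e. 4.8799 to 4 decimal places.

4.8799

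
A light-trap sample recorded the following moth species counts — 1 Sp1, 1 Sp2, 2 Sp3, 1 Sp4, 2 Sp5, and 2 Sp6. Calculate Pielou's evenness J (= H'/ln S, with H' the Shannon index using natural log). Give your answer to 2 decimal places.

Total N = 1+1+2+1+2+2 = 9, so the proportions are 0.1111, 0.1111, 0.2222, 0.1111, 0.2222, 0.2222 (working shown to 4 dp, full precision carried).
H' = −Σ pᵢ ln pᵢ = −((-0.2441) + (-0.2441) + (-0.3342) + (-0.2441) + (-0.3342) + (-0.3342)) = 1.7351.
With S = 6 species, ln S = 1.7918, so J = 1.7351/1.7918 = 0.9684, i.e. 0.97 to 2 decimal places.

0.97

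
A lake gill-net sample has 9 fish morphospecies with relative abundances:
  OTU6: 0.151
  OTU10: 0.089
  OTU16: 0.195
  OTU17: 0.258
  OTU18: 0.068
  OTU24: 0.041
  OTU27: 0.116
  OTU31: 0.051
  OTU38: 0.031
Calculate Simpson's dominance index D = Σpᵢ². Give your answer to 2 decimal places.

0.16

D = 0.151² + 0.089² + 0.195² + 0.258² + 0.068² + 0.041² + 0.116² + 0.051² + 0.031² = 0.0228 + 0.0079 + 0.0380 + 0.0666 + 0.0046 + 0.0017 + 0.0135 + 0.0026 + 0.0010 = 0.1586 (working shown to 4 dp, full precision carried).
To 2 decimal places, D = 0.16.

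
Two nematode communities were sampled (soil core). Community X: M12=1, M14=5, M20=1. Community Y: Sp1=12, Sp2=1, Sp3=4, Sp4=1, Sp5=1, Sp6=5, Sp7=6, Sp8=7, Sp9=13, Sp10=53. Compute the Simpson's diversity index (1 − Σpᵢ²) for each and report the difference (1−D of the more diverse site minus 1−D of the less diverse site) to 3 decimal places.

Community X: N=7, proportions 0.14286, 0.71429, 0.14286, giving 1−D = 0.44898 (working shown to 5 dp, full precision carried).
Community Y: N=103, proportions 0.1165, 0.00971, 0.03883, 0.00971, 0.00971, 0.04854, 0.05825, 0.06796, 0.12621, 0.51456, giving 1−D = 0.69356.
Difference = |0.44898 − 0.69356| = 0.24458, i.e. 0.245 to 3 decimal places.

0.245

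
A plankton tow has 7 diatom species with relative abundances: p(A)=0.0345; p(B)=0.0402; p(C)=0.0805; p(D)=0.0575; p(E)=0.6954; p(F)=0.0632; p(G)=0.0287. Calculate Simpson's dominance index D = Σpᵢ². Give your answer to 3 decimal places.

D = 0.0345² + 0.0402² + 0.0805² + 0.0575² + 0.6954² + 0.0632² + 0.0287² = 0.00119 + 0.00162 + 0.00648 + 0.00331 + 0.48358 + 0.00399 + 0.00082 = 0.50099 (working shown to 5 dp, full precision carried).
To 3 decimal places, D = 0.501.

0.501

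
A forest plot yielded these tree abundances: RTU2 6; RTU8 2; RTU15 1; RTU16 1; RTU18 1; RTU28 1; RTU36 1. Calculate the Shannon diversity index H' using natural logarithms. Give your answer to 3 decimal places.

1.631

Total N = 6+2+1+1+1+1+1 = 13, so the proportions are 0.46154, 0.15385, 0.07692, 0.07692, 0.07692, 0.07692, 0.07692 (working shown to 5 dp, full precision carried).
Each pᵢ ln pᵢ term: 0.46154×(-0.77319)=-0.35686, 0.15385×(-1.87180)=-0.28797, 0.07692×(-2.56495)=-0.19730, 0.07692×(-2.56495)=-0.19730, 0.07692×(-2.56495)=-0.19730, 0.07692×(-2.56495)=-0.19730, 0.07692×(-2.56495)=-0.19730.
Sum = -1.63135, so H' = 1.631.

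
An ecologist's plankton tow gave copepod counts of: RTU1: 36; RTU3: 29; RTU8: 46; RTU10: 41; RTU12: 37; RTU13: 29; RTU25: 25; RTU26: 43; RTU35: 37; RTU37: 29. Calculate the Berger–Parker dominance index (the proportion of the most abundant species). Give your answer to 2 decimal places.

0.13

Total N = 36+29+46+41+37+29+25+43+37+29 = 352, so the proportions are 0.1023, 0.0824, 0.1307, 0.1165, 0.1051, 0.0824, 0.071, 0.1222, 0.1051, 0.0824 (working shown to 4 dp, full precision carried).
The largest proportion is 0.1307, i.e. d = 0.13 to 2 decimal places.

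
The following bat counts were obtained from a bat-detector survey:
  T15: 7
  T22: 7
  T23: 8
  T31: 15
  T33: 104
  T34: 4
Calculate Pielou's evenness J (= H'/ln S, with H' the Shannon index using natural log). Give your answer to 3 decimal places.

0.572

Total N = 7+7+8+15+104+4 = 145, so the proportions are 0.04828, 0.04828, 0.05517, 0.10345, 0.71724, 0.02759 (working shown to 5 dp, full precision carried).
H' = −Σ pᵢ ln pᵢ = −((-0.14632) + (-0.14632) + (-0.15985) + (-0.23469) + (-0.23837) + (-0.09905)) = 1.02459.
With S = 6 species, ln S = 1.79176, so J = 1.02459/1.79176 = 0.57183, i.e. 0.572 to 3 decimal places.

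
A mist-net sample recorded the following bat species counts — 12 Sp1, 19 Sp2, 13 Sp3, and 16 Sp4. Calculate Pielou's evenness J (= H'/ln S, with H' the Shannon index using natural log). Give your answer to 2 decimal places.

0.99

Total N = 12+19+13+16 = 60, so the proportions are 0.2, 0.3167, 0.2167, 0.2667 (working shown to 4 dp, full precision carried).
H' = −Σ pᵢ ln pᵢ = −((-0.3219) + (-0.3641) + (-0.3314) + (-0.3525)) = 1.3699.
With S = 4 species, ln S = 1.3863, so J = 1.3699/1.3863 = 0.9881, i.e. 0.99 to 2 decimal places.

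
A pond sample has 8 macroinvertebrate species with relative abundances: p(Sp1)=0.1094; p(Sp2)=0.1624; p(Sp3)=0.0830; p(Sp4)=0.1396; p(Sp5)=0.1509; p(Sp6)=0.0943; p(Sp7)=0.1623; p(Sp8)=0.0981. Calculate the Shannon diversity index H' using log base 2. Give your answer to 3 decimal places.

Each pᵢ log₂ pᵢ term (working shown to 5 dp, full precision carried): 0.1094×(-3.19232)=-0.34924, 0.1624×(-2.62238)=-0.42587, 0.083×(-3.59074)=-0.29803, 0.1396×(-2.84063)=-0.39655, 0.1509×(-2.72834)=-0.41171, 0.0943×(-3.40660)=-0.32124, 0.1623×(-2.62327)=-0.42576, 0.0981×(-3.34960)=-0.32860.
Sum = -2.95700, so H' = 2.957.

2.957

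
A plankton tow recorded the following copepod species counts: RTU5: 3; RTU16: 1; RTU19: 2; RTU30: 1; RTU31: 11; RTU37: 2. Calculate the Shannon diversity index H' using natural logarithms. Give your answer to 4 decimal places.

Total N = 3+1+2+1+11+2 = 20, so the proportions are 0.15, 0.05, 0.1, 0.05, 0.55, 0.1 (working shown to 6 dp, full precision carried).
Each pᵢ ln pᵢ term: 0.15×(-1.897120)=-0.284568, 0.05×(-2.995732)=-0.149787, 0.1×(-2.302585)=-0.230259, 0.05×(-2.995732)=-0.149787, 0.55×(-0.597837)=-0.328810, 0.1×(-2.302585)=-0.230259.
Sum = -1.373469, so H' = 1.3735.

1.3735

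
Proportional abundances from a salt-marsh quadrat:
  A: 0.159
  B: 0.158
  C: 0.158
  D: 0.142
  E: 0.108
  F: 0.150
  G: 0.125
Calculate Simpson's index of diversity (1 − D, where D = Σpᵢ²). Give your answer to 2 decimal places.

D = 0.159² + 0.158² + 0.158² + 0.142² + 0.108² + 0.15² + 0.125² = 0.0253 + 0.0250 + 0.0250 + 0.0202 + 0.0117 + 0.0225 + 0.0156 = 0.1452 (working shown to 4 dp, full precision carried).
So 1 − D = 0.8548, i.e. 0.85 to 2 decimal places.

0.85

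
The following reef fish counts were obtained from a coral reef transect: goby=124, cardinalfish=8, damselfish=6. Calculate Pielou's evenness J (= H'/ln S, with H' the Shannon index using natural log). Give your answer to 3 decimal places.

Total N = 124+8+6 = 138, so the proportions are 0.89855, 0.05797, 0.04348 (working shown to 5 dp, full precision carried).
H' = −Σ pᵢ ln pᵢ = −((-0.09612) + (-0.16509) + (-0.13633)) = 0.39754.
With S = 3 species, ln S = 1.09861, so J = 0.39754/1.09861 = 0.36185, i.e. 0.362 to 3 decimal places.

0.362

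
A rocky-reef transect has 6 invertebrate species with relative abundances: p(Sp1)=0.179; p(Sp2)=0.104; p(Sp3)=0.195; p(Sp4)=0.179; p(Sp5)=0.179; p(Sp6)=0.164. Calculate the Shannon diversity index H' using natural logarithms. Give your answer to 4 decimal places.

1.7745

Each pᵢ ln pᵢ term (working shown to 6 dp, full precision carried): 0.179×(-1.720369)=-0.307946, 0.104×(-2.263364)=-0.235390, 0.195×(-1.634756)=-0.318777, 0.179×(-1.720369)=-0.307946, 0.179×(-1.720369)=-0.307946, 0.164×(-1.807889)=-0.296494.
Sum = -1.774499, so H' = 1.7745.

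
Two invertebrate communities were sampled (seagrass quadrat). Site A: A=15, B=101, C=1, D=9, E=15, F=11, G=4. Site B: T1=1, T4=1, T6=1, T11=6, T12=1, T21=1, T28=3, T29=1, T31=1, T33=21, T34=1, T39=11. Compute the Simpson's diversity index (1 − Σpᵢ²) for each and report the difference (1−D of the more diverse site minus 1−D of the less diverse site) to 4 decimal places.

Site A: N=156, proportions 0.096154, 0.647436, 0.00641, 0.057692, 0.096154, 0.070513, 0.025641, giving 1−D = 0.553337 (working shown to 6 dp, full precision carried).
Site B: N=49, proportions 0.020408, 0.020408, 0.020408, 0.122449, 0.020408, 0.020408, 0.061224, 0.020408, 0.020408, 0.428571, 0.020408, 0.22449, giving 1−D = 0.743857.
Difference = |0.553337 − 0.743857| = 0.190520, i.e. 0.1905 to 4 decimal places.

0.1905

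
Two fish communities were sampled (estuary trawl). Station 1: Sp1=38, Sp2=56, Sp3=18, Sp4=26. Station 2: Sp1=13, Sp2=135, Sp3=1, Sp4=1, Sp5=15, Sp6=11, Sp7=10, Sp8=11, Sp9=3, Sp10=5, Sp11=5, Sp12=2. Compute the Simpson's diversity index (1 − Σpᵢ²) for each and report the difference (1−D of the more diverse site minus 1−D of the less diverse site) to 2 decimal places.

Station 1: N=138, proportions 0.2754, 0.4058, 0.1304, 0.1884, giving 1−D = 0.7070 (working shown to 4 dp, full precision carried).
Station 2: N=212, proportions 0.0613, 0.6368, 0.0047, 0.0047, 0.0708, 0.0519, 0.0472, 0.0519, 0.0142, 0.0236, 0.0236, 0.0094, giving 1−D = 0.5767.
Difference = |0.7070 − 0.5767| = 0.1303, i.e. 0.13 to 2 decimal places.

0.13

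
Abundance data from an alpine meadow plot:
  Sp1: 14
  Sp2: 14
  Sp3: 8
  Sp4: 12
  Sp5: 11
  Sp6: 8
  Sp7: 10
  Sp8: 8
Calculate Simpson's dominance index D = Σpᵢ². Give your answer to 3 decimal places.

0.131

Total N = 14+14+8+12+11+8+10+8 = 85, so the proportions are 0.16471, 0.16471, 0.09412, 0.14118, 0.12941, 0.09412, 0.11765, 0.09412 (working shown to 5 dp, full precision carried).
D = 0.16471² + 0.16471² + 0.09412² + 0.14118² + 0.12941² + 0.09412² + 0.11765² + 0.09412² = 0.02713 + 0.02713 + 0.00886 + 0.01993 + 0.01675 + 0.00886 + 0.01384 + 0.00886 = 0.13135.
To 3 decimal places, D = 0.131.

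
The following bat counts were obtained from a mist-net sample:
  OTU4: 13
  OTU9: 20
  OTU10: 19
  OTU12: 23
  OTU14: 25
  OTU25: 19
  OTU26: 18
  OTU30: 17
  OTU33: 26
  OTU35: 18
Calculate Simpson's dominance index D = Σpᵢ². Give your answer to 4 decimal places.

Total N = 13+20+19+23+25+19+18+17+26+18 = 198, so the proportions are 0.065657, 0.10101, 0.09596, 0.116162, 0.126263, 0.09596, 0.090909, 0.085859, 0.131313, 0.090909 (working shown to 6 dp, full precision carried).
D = 0.065657² + 0.10101² + 0.09596² + 0.116162² + 0.126263² + 0.09596² + 0.090909² + 0.085859² + 0.131313² + 0.090909² = 0.004311 + 0.010203 + 0.009208 + 0.013494 + 0.015942 + 0.009208 + 0.008264 + 0.007372 + 0.017243 + 0.008264 = 0.103510.
To 4 decimal places, D = 0.1035.

0.1035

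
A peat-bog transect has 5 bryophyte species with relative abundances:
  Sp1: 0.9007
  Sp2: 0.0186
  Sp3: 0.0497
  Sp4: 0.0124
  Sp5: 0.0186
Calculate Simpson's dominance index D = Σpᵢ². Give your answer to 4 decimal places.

D = 0.9007² + 0.0186² + 0.0497² + 0.0124² + 0.0186² = 0.811260 + 0.000346 + 0.002470 + 0.000154 + 0.000346 = 0.814576 (working shown to 6 dp, full precision carried).
To 4 decimal places, D = 0.8146.

0.8146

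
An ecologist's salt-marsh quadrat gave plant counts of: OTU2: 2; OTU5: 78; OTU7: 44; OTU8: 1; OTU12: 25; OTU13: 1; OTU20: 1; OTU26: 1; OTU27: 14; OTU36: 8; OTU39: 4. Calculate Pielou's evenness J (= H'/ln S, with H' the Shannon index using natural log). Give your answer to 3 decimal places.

Total N = 2+78+44+1+25+1+1+1+14+8+4 = 179, so the proportions are 0.01117, 0.43575, 0.24581, 0.00559, 0.13966, 0.00559, 0.00559, 0.00559, 0.07821, 0.04469, 0.02235 (working shown to 5 dp, full precision carried).
H' = −Σ pᵢ ln pᵢ = −((-0.05021) + (-0.36197) + (-0.34492) + (-0.02898) + (-0.27493) + (-0.02898) + (-0.02898) + (-0.02898) + (-0.19931) + (-0.13890) + (-0.08494)) = 1.57111.
With S = 11 species, ln S = 2.39790, so J = 1.57111/2.39790 = 0.65520, i.e. 0.655 to 3 decimal places.

0.655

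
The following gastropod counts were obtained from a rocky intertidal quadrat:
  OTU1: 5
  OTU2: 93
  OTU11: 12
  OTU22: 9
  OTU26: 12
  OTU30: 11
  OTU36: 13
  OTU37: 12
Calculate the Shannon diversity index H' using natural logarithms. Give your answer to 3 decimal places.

1.534

Total N = 5+93+12+9+12+11+13+12 = 167, so the proportions are 0.02994, 0.55689, 0.07186, 0.05389, 0.07186, 0.06587, 0.07784, 0.07186 (working shown to 5 dp, full precision carried).
Each pᵢ ln pᵢ term: 0.02994×(-3.50856)=-0.10505, 0.55689×(-0.58539)=-0.32600, 0.07186×(-2.63309)=-0.18920, 0.05389×(-2.92077)=-0.15741, 0.07186×(-2.63309)=-0.18920, 0.06587×(-2.72010)=-0.17917, 0.07784×(-2.55304)=-0.19874, 0.07186×(-2.63309)=-0.18920.
Sum = -1.53397, so H' = 1.534.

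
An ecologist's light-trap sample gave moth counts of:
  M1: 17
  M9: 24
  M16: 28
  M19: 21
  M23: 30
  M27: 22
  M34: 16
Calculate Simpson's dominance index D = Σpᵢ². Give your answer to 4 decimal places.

0.1494

Total N = 17+24+28+21+30+22+16 = 158, so the proportions are 0.107595, 0.151899, 0.177215, 0.132911, 0.189873, 0.139241, 0.101266 (working shown to 6 dp, full precision carried).
D = 0.107595² + 0.151899² + 0.177215² + 0.132911² + 0.189873² + 0.139241² + 0.101266² = 0.011577 + 0.023073 + 0.031405 + 0.017665 + 0.036052 + 0.019388 + 0.010255 = 0.149415.
To 4 decimal places, D = 0.1494.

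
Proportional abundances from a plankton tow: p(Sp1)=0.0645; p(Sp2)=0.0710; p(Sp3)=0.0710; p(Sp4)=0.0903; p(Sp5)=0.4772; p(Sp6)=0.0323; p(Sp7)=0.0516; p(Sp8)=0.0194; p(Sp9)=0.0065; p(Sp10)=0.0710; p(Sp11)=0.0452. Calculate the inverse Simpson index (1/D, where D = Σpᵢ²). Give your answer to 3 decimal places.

3.827

D = 0.0645² + 0.071² + 0.071² + 0.0903² + 0.4772² + 0.0323² + 0.0516² + 0.0194² + 0.0065² + 0.071² + 0.0452² = 0.0041602 + 0.0050410 + 0.0050410 + 0.0081541 + 0.2277198 + 0.0010433 + 0.0026626 + 0.0003764 + 0.0000422 + 0.0050410 + 0.0020430 = 0.2613247 (working shown to 7 dp, full precision carried).
So 1/D = 3.82666, i.e. 3.827 to 3 decimal places.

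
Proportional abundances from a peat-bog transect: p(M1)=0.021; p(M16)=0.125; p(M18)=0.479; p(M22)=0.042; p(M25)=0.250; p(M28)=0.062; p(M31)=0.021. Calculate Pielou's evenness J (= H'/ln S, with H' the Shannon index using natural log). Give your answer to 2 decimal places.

0.73

H' = −Σ pᵢ ln pᵢ = −((-0.0811) + (-0.2599) + (-0.3526) + (-0.1331) + (-0.3466) + (-0.1724) + (-0.0811)) = 1.4269 (working shown to 4 dp, full precision carried).
With S = 7 species, ln S = 1.9459, so J = 1.4269/1.9459 = 0.7333, i.e. 0.73 to 2 decimal places.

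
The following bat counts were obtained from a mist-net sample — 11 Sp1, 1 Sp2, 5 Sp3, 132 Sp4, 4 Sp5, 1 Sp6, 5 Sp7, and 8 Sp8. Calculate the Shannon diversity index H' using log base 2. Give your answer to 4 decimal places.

Total N = 11+1+5+132+4+1+5+8 = 167, so the proportions are 0.065868, 0.005988, 0.02994, 0.790419, 0.023952, 0.005988, 0.02994, 0.047904 (working shown to 6 dp, full precision carried).
Each pᵢ log₂ pᵢ term: 0.065868×(-3.924273)=-0.258485, 0.005988×(-7.383704)=-0.044214, 0.02994×(-5.061776)=-0.151550, 0.790419×(-0.339310)=-0.268197, 0.023952×(-5.383704)=-0.128951, 0.005988×(-7.383704)=-0.044214, 0.02994×(-5.061776)=-0.151550, 0.047904×(-4.383704)=-0.209998.
Sum = -1.257159, so H' = 1.2572.

1.2572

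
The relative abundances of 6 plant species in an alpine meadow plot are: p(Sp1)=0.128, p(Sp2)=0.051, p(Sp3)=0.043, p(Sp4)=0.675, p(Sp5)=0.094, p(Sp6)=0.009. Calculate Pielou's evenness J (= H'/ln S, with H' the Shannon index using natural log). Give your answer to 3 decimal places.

H' = −Σ pᵢ ln pᵢ = −((-0.26313) + (-0.15177) + (-0.13530) + (-0.26530) + (-0.22226) + (-0.04239)) = 1.08016 (working shown to 5 dp, full precision carried).
With S = 6 species, ln S = 1.79176, so J = 1.08016/1.79176 = 0.60285, i.e. 0.603 to 3 decimal places.

0.603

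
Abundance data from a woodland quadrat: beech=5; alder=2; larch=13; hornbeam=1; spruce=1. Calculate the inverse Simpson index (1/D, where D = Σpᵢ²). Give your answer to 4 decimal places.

2.4200

Total N = 5+2+13+1+1 = 22, so the proportions are 0.2272727, 0.0909091, 0.5909091, 0.0454545, 0.0454545 (working shown to 7 dp, full precision carried).
D = 0.2272727² + 0.0909091² + 0.5909091² + 0.0454545² + 0.0454545² = 0.0516529 + 0.0082645 + 0.3491736 + 0.0020661 + 0.0020661 = 0.4132231.
So 1/D = 2.420000, i.e. 2.4200 to 4 decimal places.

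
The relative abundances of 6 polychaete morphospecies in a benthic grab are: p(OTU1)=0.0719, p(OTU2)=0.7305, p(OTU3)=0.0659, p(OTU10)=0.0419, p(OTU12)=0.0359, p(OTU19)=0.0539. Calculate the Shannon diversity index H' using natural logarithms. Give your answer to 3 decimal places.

1.008

Each pᵢ ln pᵢ term (working shown to 5 dp, full precision carried): 0.0719×(-2.63248)=-0.18928, 0.7305×(-0.31403)=-0.22940, 0.0659×(-2.71962)=-0.17922, 0.0419×(-3.17247)=-0.13293, 0.0359×(-3.32702)=-0.11944, 0.0539×(-2.92062)=-0.15742.
Sum = -1.00768, so H' = 1.008.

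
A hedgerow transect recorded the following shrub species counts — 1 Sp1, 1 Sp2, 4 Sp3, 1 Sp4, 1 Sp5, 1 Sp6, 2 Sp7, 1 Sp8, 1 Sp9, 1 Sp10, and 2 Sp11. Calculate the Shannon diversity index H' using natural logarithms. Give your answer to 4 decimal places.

Total N = 1+1+4+1+1+1+2+1+1+1+2 = 16, so the proportions are 0.0625, 0.0625, 0.25, 0.0625, 0.0625, 0.0625, 0.125, 0.0625, 0.0625, 0.0625, 0.125 (working shown to 6 dp, full precision carried).
Each pᵢ ln pᵢ term: 0.0625×(-2.772589)=-0.173287, 0.0625×(-2.772589)=-0.173287, 0.25×(-1.386294)=-0.346574, 0.0625×(-2.772589)=-0.173287, 0.0625×(-2.772589)=-0.173287, 0.0625×(-2.772589)=-0.173287, 0.125×(-2.079442)=-0.259930, 0.0625×(-2.772589)=-0.173287, 0.0625×(-2.772589)=-0.173287, 0.0625×(-2.772589)=-0.173287, 0.125×(-2.079442)=-0.259930.
Sum = -2.252728, so H' = 2.2527.

2.2527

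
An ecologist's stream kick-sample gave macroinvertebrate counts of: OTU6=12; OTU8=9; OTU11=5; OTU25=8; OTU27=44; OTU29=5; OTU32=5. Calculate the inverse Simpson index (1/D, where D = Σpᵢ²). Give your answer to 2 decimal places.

3.37

Total N = 12+9+5+8+44+5+5 = 88, so the proportions are 0.136364, 0.102273, 0.056818, 0.090909, 0.5, 0.056818, 0.056818 (working shown to 6 dp, full precision carried).
D = 0.136364² + 0.102273² + 0.056818² + 0.090909² + 0.5² + 0.056818² + 0.056818² = 0.018595 + 0.010460 + 0.003228 + 0.008264 + 0.250000 + 0.003228 + 0.003228 = 0.297004.
So 1/D = 3.3670, i.e. 3.37 to 2 decimal places.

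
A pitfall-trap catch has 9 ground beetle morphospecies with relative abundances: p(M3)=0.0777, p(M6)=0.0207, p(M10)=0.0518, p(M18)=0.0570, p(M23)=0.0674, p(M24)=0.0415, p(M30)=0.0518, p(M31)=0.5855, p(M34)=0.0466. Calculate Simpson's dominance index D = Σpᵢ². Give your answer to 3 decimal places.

D = 0.0777² + 0.0207² + 0.0518² + 0.057² + 0.0674² + 0.0415² + 0.0518² + 0.5855² + 0.0466² = 0.00604 + 0.00043 + 0.00268 + 0.00325 + 0.00454 + 0.00172 + 0.00268 + 0.34281 + 0.00217 = 0.36633 (working shown to 5 dp, full precision carried).
To 3 decimal places, D = 0.366.

0.366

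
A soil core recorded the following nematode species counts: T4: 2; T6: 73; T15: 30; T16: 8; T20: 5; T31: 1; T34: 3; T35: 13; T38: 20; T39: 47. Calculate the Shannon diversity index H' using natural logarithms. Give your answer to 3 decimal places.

Total N = 2+73+30+8+5+1+3+13+20+47 = 202, so the proportions are 0.0099, 0.36139, 0.14851, 0.0396, 0.02475, 0.00495, 0.01485, 0.06436, 0.09901, 0.23267 (working shown to 5 dp, full precision carried).
Each pᵢ ln pᵢ term: 0.0099×(-4.61512)=-0.04569, 0.36139×(-1.01781)=-0.36782, 0.14851×(-1.90707)=-0.28323, 0.0396×(-3.22883)=-0.12787, 0.02475×(-3.69883)=-0.09156, 0.00495×(-5.30827)=-0.02628, 0.01485×(-4.20966)=-0.06252, 0.06436×(-2.74332)=-0.17655, 0.09901×(-2.31254)=-0.22896, 0.23267×(-1.45812)=-0.33927.
Sum = -1.74975, so H' = 1.750.

1.750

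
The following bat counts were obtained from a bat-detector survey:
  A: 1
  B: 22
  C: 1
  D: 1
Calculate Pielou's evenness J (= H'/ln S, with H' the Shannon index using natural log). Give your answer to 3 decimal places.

Total N = 1+22+1+1 = 25, so the proportions are 0.04, 0.88, 0.04, 0.04 (working shown to 5 dp, full precision carried).
H' = −Σ pᵢ ln pᵢ = −((-0.12876) + (-0.11249) + (-0.12876) + (-0.12876)) = 0.49876.
With S = 4 species, ln S = 1.38629, so J = 0.49876/1.38629 = 0.35978, i.e. 0.360 to 3 decimal places.

0.360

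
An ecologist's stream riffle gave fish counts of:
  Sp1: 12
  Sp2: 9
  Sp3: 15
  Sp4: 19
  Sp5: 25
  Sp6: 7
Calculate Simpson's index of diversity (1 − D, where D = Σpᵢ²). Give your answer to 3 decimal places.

0.804

Total N = 12+9+15+19+25+7 = 87, so the proportions are 0.13793, 0.10345, 0.17241, 0.21839, 0.28736, 0.08046 (working shown to 5 dp, full precision carried).
D = 0.13793² + 0.10345² + 0.17241² + 0.21839² + 0.28736² + 0.08046² = 0.01902 + 0.01070 + 0.02973 + 0.04769 + 0.08257 + 0.00647 = 0.19620.
So 1 − D = 0.80380, i.e. 0.804 to 3 decimal places.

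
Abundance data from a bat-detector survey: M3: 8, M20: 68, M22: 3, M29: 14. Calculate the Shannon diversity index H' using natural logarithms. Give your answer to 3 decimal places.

0.836

Total N = 8+68+3+14 = 93, so the proportions are 0.08602, 0.73118, 0.03226, 0.15054 (working shown to 5 dp, full precision carried).
Each pᵢ ln pᵢ term: 0.08602×(-2.45316)=-0.21102, 0.73118×(-0.31309)=-0.22893, 0.03226×(-3.43399)=-0.11077, 0.15054×(-1.89354)=-0.28505.
Sum = -0.83577, so H' = 0.836.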